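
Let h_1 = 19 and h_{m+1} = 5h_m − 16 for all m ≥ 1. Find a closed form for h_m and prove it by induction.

Claim: h_m = 3·5^m + 4.

Base case: h_1 = 19, and 3·5^1 + 4 = 15 + 4 = 19.
Assume h_j = 3·5^j + 4 for some j ≥ 1.
Then h_{j+1} = 5h_j − 16 = 5·(3·5^j + 4) − 16 = 15·5^j + 20 − 16 = 3·5^{j+1} + 4.
By induction, h_m = 3·5^m + 4 for all m ≥ 1.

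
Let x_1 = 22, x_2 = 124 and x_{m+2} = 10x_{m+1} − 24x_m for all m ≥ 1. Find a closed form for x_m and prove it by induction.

Claim: x_m = 3·6^m + 4^m.

Base cases: x_1 = 22 and 3·6^1 + 4^1 = 22; x_2 = 124 and 3·6^2 + 4^2 = 124.
Assume x_j = 3·6^j + 4^j for all 1 ≤ j ≤ r, where r ≥ 2.
Then x_{r+1} = 10x_r − 24x_{r−1} = 10·(3·6^r + 4^r) − 24·(3·6^{r−1} + 4^{r−1}) = 3·(10·6 − 24)6^{r−1} + (10·4 − 24)4^{r−1} = 108·6^{r−1} + 16·4^{r−1} = 3·6^{r+1} + 4^{r+1}.
So the formula holds for r+1, and by strong induction x_m = 3·6^m + 4^m for all m ≥ 1.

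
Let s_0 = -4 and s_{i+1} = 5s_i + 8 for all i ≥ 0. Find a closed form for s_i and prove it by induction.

Claim: s_i = -2·5^i − 2.

Base case: s_0 = -4, and -2·5^0 − 2 = -2 − 2 = -4.
Assume s_m = -2·5^m − 2 for some m ≥ 0.
Then s_{m+1} = 5s_m + 8 = 5·(-2·5^m − 2) + 8 = -10·5^m − 10 + 8 = -2·5^{m+1} − 2.
So the formula holds for m+1, and by induction s_i = -2·5^i − 2 for all i ≥ 0.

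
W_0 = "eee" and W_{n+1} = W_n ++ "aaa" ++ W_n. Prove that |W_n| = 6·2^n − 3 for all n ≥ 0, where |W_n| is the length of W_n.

Base case: |W_0| = 3, and 6·2^0 − 3 = 3.
Assume |W_r| = 6·2^r − 3.
Then |W_{r+1}| = |W_r| + 3 + |W_r| = 2|W_r| + 3 = 2(6·2^r − 3) + 3 = 6·2^{r+1} − 6 + 3 = 6·2^{r+1} − 3.
By induction, |W_n| = 6·2^n − 3 for all n ≥ 0.

|W_n| = 6·2^n − 3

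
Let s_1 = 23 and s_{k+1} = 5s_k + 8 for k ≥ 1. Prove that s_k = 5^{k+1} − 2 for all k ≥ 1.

Base case: s_1 = 23, and 5^{1+1} − 2 = 25 − 2 = 23.
Assume s_m = 5^{m+1} − 2 for some m ≥ 1.
Then s_{m+1} = 5s_m + 8 = 5·(5^{m+1} − 2) + 8 = 5^{m+2} − 10 + 8 = 5^{m+2} − 2.
So the formula holds for m+1, and by induction s_k = 5^{k+1} − 2 for all k ≥ 1.

s_k = 5^{k+1} − 2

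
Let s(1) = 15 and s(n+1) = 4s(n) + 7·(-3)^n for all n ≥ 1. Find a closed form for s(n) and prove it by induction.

Claim: s(n) = 3·4^n − (-3)^n.

Base case: s(1) = 15, and 3·4^1 − (-3)^1 = 12 + 3 = 15.
Assume s(k) = 3·4^k − (-3)^k for some k ≥ 1.
Then s(k+1) = 4s(k) + 7·(-3)^k = 4·(3·4^k − (-3)^k) + 7·(-3)^k = 3·4^{k+1} − 4·(-3)^k + 7·(-3)^k = 3·4^{k+1} + 3·(-3)^k = 3·4^{k+1} − (-3)^{k+1}.
Hence s(n) = 3·4^n − (-3)^n for every n ≥ 1, by induction.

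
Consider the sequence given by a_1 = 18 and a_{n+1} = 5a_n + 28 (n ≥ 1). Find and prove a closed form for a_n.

Claim: a_n = 5^{n+1} − 7.

Base case: a_1 = 18, and 5^{1+1} − 7 = 25 − 7 = 18.
Assume a_r = 5^{r+1} − 7 for some r ≥ 1.
Then a_{r+1} = 5a_r + 28 = 5·(5^{r+1} − 7) + 28 = 5^{r+2} − 35 + 28 = 5^{r+2} − 7.
Hence a_n = 5^{n+1} − 7 for every n ≥ 1, by induction.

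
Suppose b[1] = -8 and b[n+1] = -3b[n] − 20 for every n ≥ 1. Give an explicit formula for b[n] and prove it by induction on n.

Claim: b[n] = (-3)^n − 5.

Base case: b[1] = -8, and (-3)^1 − 5 = -3 − 5 = -8.
Assume b[j] = (-3)^j − 5 for some j ≥ 1.
Then b[j+1] = -3b[j] − 20 = -3·((-3)^j − 5) − 20 = -3·(-3)^j + 15 − 20 = (-3)^{j+1} − 5.
So the formula holds for j+1, and by induction b[n] = (-3)^n − 5 for all n ≥ 1.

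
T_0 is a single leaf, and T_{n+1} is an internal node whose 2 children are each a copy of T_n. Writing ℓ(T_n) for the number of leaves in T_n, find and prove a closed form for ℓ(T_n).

Claim: ℓ(T_n) = 2^n.

Base case: ℓ(T_0) = 1, and 2^0 = 1.
Assume ℓ(T_k) = 2^k.
Then ℓ(T_{k+1}) = 2·ℓ(T_k) = 2·2^k = 2^{k+1}.
Hence ℓ(T_n) = 2^n for every n ≥ 0, by induction.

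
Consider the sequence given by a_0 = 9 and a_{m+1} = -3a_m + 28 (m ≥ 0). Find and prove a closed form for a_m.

Claim: a_m = 2·(-3)^m + 7.

Base case: a_0 = 9, and 2·(-3)^0 + 7 = 2 + 7 = 9.
Assume a_k = 2·(-3)^k + 7 for some k ≥ 0.
Then a_{k+1} = -3a_k + 28 = -3·(2·(-3)^k + 7) + 28 = -6·(-3)^k − 21 + 28 = 2·(-3)^{k+1} + 7.
So the formula holds for k+1, and by induction a_m = 2·(-3)^m + 7 for all m ≥ 0.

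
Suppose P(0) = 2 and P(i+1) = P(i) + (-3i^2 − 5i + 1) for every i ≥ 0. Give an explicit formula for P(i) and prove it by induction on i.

Claim: P(i) = -i^3 − i^2 + 3i + 2.

Base case: P(0) = 2, and -0^3 − 0^2 + 3·0 + 2 = 2.
Assume P(m) = -m^3 − m^2 + 3m + 2.
Then P(m+1) = P(m) + (-3m^2 − 5m + 1) = (-m^3 − m^2 + 3m + 2) + (-3m^2 − 5m + 1) = -m^3 − 4m^2 − 2m + 3,
and -(m+1)^3 − (m+1)^2 + 3·(m+1) + 2 = -m^3 − 4m^2 − 2m + 3.
This completes the inductive step, so P(i) = -i^3 − i^2 + 3i + 2 for all i ≥ 0.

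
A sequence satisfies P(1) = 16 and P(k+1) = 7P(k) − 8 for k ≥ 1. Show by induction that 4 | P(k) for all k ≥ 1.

Base case: P(1) = 16 = 4·4, so 4 | P(1).
Assume 4 | P(m), so P(m) = 4t for some integer t.
Then P(m+1) = 7P(m) − 8 = 7·(4t) − 8 = 4(7t − 2), so 4 | P(m+1).
Hence 4 | P(k) for every k ≥ 1, by induction.

4 | P(k)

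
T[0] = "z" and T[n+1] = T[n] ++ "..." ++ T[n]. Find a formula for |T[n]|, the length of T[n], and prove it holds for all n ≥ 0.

Claim: |T[n]| = 2^{n+2} − 3.

Base case: |T[0]| = 1, and 2^{0+2} − 3 = 1.
Assume |T[r]| = 2^{r+2} − 3.
Then |T[r+1]| = |T[r]| + 3 + |T[r]| = 2|T[r]| + 3 = 2(2^{r+2} − 3) + 3 = 2^{r+3} − 6 + 3 = 2^{r+3} − 3.
This completes the inductive step, so |T[n]| = 2^{n+2} − 3 for all n ≥ 0.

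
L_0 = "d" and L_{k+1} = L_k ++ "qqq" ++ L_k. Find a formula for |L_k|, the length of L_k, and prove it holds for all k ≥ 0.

Claim: |L_k| = 2^{k+2} − 3.

Base case: |L_0| = 1, and 2^{0+2} − 3 = 1.
Assume |L_j| = 2^{j+2} − 3.
Then |L_{j+1}| = |L_j| + 3 + |L_j| = 2|L_j| + 3 = 2(2^{j+2} − 3) + 3 = 2^{j+3} − 6 + 3 = 2^{j+3} − 3.
Hence |L_k| = 2^{k+2} − 3 for every k ≥ 0, by induction.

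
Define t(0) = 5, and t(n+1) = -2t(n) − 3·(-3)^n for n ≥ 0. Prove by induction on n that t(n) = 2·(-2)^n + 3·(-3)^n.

Base case: t(0) = 5, and 2·(-2)^0 + 3·(-3)^0 = 2 + 3 = 5.
Assume t(m) = 2·(-2)^m + 3·(-3)^m for some m ≥ 0.
Then t(m+1) = -2t(m) − 3·(-3)^m = -2·(2·(-2)^m + 3·(-3)^m) − 3·(-3)^m = 2·(-2)^{m+1} − 6·(-3)^m − 3·(-3)^m = 2·(-2)^{m+1} − 9·(-3)^m = 2·(-2)^{m+1} + 3·(-3)^{m+1}.
Hence t(n) = 2·(-2)^n + 3·(-3)^n for every n ≥ 0, by induction.

t(n) = 2·(-2)^n + 3·(-3)^n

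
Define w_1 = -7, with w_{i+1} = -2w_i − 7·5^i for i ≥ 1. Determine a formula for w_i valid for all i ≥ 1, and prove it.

Claim: w_i = (-2)^i − 5^i.

Base case: w_1 = -7, and (-2)^1 − 5^1 = -2 − 5 = -7.
Assume w_k = (-2)^k − 5^k for some k ≥ 1.
Then w_{k+1} = -2w_k − 7·5^k = -2·((-2)^k − 5^k) − 7·5^k = (-2)^{k+1} + 2·5^k − 7·5^k = (-2)^{k+1} − 5·5^k = (-2)^{k+1} − 5^{k+1}.
This completes the inductive step, so w_i = (-2)^i − 5^i for all i ≥ 1.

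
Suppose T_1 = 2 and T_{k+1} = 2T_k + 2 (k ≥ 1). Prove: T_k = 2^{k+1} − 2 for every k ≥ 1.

Base case: T_1 = 2, and 2^{1+1} − 2 = 4 − 2 = 2.
Assume T_r = 2^{r+1} − 2 for some r ≥ 1.
Then T_{r+1} = 2T_r + 2 = 2·(2^{r+1} − 2) + 2 = 2^{r+2} − 4 + 2 = 2^{r+2} − 2.
By induction, T_k = 2^{k+1} − 2 for all k ≥ 1.

T_k = 2^{k+1} − 2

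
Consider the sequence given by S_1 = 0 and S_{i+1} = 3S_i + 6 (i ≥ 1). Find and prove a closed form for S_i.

Claim: S_i = 3^i − 3.

Base case: S_1 = 0, and 3^1 − 3 = 3 − 3 = 0.
Assume S_k = 3^k − 3 for some k ≥ 1.
Then S_{k+1} = 3S_k + 6 = 3·(3^k − 3) + 6 = 3^{k+1} − 9 + 6 = 3^{k+1} − 3.
Hence S_i = 3^i − 3 for every i ≥ 1, by induction.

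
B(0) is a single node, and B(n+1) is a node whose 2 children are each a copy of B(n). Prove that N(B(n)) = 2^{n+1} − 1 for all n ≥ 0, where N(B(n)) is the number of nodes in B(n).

Base case: N(B(0)) = 1, and 2^{0+1} − 1 = 1.
Assume N(B(k)) = 2^{k+1} − 1.
Then N(B(k+1)) = 1 + 2N(B(k)) = 1 + 2(2^{k+1} − 1) = 2^{k+2} − 2 + 1 = 2^{k+2} − 1.
So the formula holds for k+1, and by induction N(B(n)) = 2^{n+1} − 1 for all n ≥ 0.

N(B(n)) = 2^{n+1} − 1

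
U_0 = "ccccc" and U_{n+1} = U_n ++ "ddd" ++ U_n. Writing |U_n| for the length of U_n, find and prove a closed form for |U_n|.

Claim: |U_n| = 2^{n+3} − 3.

Base case: |U_0| = 5, and 2^{0+3} − 3 = 5.
Assume |U_k| = 2^{k+3} − 3.
Then |U_{k+1}| = |U_k| + 3 + |U_k| = 2|U_k| + 3 = 2(2^{k+3} − 3) + 3 = 2^{k+1+3} − 6 + 3 = 2^{k+1+3} − 3.
This completes the inductive step, so |U_n| = 2^{n+3} − 3 for all n ≥ 0.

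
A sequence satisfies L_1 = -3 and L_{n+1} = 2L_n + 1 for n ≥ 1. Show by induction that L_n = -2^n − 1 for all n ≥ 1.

Base case: L_1 = -3, and -2^1 − 1 = -2 − 1 = -3.
Assume L_k = -2^k − 1 for some k ≥ 1.
Then L_{k+1} = 2L_k + 1 = 2·(-2^k − 1) + 1 = -2^{k+1} − 2 + 1 = -2^{k+1} − 1.
This completes the inductive step, so L_n = -2^n − 1 for all n ≥ 1.

L_n = -2^n − 1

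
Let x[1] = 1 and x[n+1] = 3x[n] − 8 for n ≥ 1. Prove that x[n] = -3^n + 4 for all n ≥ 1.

Base case: x[1] = 1, and -3^1 + 4 = -3 + 4 = 1.
Assume x[m] = -3^m + 4 for some m ≥ 1.
Then x[m+1] = 3x[m] − 8 = 3·(-3^m + 4) − 8 = -3^{m+1} + 12 − 8 = -3^{m+1} + 4.
Hence x[n] = -3^n + 4 for every n ≥ 1, by induction.

x[n] = -3^n + 4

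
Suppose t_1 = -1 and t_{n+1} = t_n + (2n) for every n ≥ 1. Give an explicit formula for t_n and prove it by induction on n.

Claim: t_n = n^2 − n − 1.

Base case: t_1 = -1, and 1^2 − 1 − 1 = -1.
Assume t_r = r^2 − r − 1.
Then t_{r+1} = t_r + (2r) = (r^2 − r − 1) + (2r) = r^2 + r − 1,
and (r+1)^2 − (r+1) − 1 = r^2 + r − 1.
By induction, t_n = n^2 − n − 1 for all n ≥ 1.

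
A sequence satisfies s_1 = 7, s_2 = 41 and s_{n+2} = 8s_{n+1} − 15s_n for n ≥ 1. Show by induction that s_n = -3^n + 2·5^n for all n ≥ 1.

Base cases: s_1 = 7 and -3^1 + 2·5^1 = 7; s_2 = 41 and -3^2 + 2·5^2 = 41.
Assume s_j = -3^j + 2·5^j for all 1 ≤ j ≤ k, where k ≥ 2.
Then s_{k+1} = 8s_k − 15s_{k−1} = 8·(-3^k + 2·5^k) − 15·(-3^{k−1} + 2·5^{k−1}) = -(8·3 − 15)3^{k−1} + 2·(8·5 − 15)5^{k−1} = -9·3^{k−1} + 50·5^{k−1} = -3^{k+1} + 2·5^{k+1}.
By strong induction, s_n = -3^n + 2·5^n for all n ≥ 1.

s_n = -3^n + 2·5^n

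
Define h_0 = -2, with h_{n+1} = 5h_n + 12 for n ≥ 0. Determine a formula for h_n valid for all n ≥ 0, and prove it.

Claim: h_n = 5^n − 3.

Base case: h_0 = -2, and 5^0 − 3 = 1 − 3 = -2.
Assume h_r = 5^r − 3 for some r ≥ 0.
Then h_{r+1} = 5h_r + 12 = 5·(5^r − 3) + 12 = 5^{r+1} − 15 + 12 = 5^{r+1} − 3.
This completes the inductive step, so h_n = 5^n − 3 for all n ≥ 0.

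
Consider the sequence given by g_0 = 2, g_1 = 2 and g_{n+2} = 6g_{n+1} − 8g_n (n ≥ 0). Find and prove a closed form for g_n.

Claim: g_n = 3·2^n − 4^n.

Base cases: g_0 = 2 and 3·2^0 − 4^0 = 2; g_1 = 2 and 3·2^1 − 4^1 = 2.
Assume g_j = 3·2^j − 4^j for all 0 ≤ j ≤ k, where k ≥ 1.
Then g_{k+1} = 6g_k − 8g_{k−1} = 6·(3·2^k − 4^k) − 8·(3·2^{k−1} − 4^{k−1}) = 3·(6·2 − 8)2^{k−1} − (6·4 − 8)4^{k−1} = 12·2^{k−1} − 16·4^{k−1} = 3·2^{k+1} − 4^{k+1}.
So the formula holds for k+1, and by strong induction g_n = 3·2^n − 4^n for all n ≥ 0.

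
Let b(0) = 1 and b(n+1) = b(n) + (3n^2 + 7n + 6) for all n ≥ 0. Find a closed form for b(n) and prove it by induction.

Claim: b(n) = n^3 + 2n^2 + 3n + 1.

Base case: b(0) = 1, and 0^3 + 2·0^2 + 3·0 + 1 = 1.
Assume b(j) = j^3 + 2j^2 + 3j + 1.
Then b(j+1) = b(j) + (3j^2 + 7j + 6) = (j^3 + 2j^2 + 3j + 1) + (3j^2 + 7j + 6) = j^3 + 5j^2 + 10j + 7,
and (j+1)^3 + 2·(j+1)^2 + 3·(j+1) + 1 = j^3 + 5j^2 + 10j + 7.
Hence b(n) = n^3 + 2n^2 + 3n + 1 for every n ≥ 0, by induction.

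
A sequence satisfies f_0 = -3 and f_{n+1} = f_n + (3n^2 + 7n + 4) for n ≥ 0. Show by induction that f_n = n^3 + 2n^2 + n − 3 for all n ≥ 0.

Base case: f_0 = -3, and 0^3 + 2·0^2 + 0 − 3 = -3.
Assume f_r = r^3 + 2r^2 + r − 3.
Then f_{r+1} = f_r + (3r^2 + 7r + 4) = (r^3 + 2r^2 + r − 3) + (3r^2 + 7r + 4) = r^3 + 5r^2 + 8r + 1,
and (r+1)^3 + 2·(r+1)^2 + (r+1) − 3 = r^3 + 5r^2 + 8r + 1.
By induction, f_n = n^3 + 2n^2 + n − 3 for all n ≥ 0.

f_n = n^3 + 2n^2 + n − 3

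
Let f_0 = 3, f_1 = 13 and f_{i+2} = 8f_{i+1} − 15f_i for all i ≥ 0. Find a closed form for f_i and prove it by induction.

Claim: f_i = 2·5^i + 3^i.

Base cases: f_0 = 3 and 2·5^0 + 3^0 = 3; f_1 = 13 and 2·5^1 + 3^1 = 13.
Assume f_t = 2·5^t + 3^t for all 0 ≤ t ≤ j, where j ≥ 1.
Then f_{j+1} = 8f_j − 15f_{j−1} = 8·(2·5^j + 3^j) − 15·(2·5^{j−1} + 3^{j−1}) = 2·(8·5 − 15)5^{j−1} + (8·3 − 15)3^{j−1} = 50·5^{j−1} + 9·3^{j−1} = 2·5^{j+1} + 3^{j+1}.
This completes the inductive step, so f_i = 2·5^i + 3^i for all i ≥ 0.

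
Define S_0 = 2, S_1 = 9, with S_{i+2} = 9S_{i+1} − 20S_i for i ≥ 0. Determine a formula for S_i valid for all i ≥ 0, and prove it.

Claim: S_i = 5^i + 4^i.

Base cases: S_0 = 2 and 5^0 + 4^0 = 2; S_1 = 9 and 5^1 + 4^1 = 9.
Assume S_t = 5^t + 4^t for all 0 ≤ t ≤ j, where j ≥ 1.
Then S_{j+1} = 9S_j − 20S_{j−1} = 9·(5^j + 4^j) − 20·(5^{j−1} + 4^{j−1}) = (9·5 − 20)5^{j−1} + (9·4 − 20)4^{j−1} = 25·5^{j−1} + 16·4^{j−1} = 5^{j+1} + 4^{j+1}.
This completes the inductive step, so S_i = 5^i + 4^i for all i ≥ 0.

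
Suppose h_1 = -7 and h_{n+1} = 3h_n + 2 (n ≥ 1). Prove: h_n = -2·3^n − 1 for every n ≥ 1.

Base case: h_1 = -7, and -2·3^1 − 1 = -6 − 1 = -7.
Assume h_m = -2·3^m − 1 for some m ≥ 1.
Then h_{m+1} = 3h_m + 2 = 3·(-2·3^m − 1) + 2 = -6·3^m − 3 + 2 = -2·3^{m+1} − 1.
By induction, h_n = -2·3^n − 1 for all n ≥ 1.

h_n = -2·3^n − 1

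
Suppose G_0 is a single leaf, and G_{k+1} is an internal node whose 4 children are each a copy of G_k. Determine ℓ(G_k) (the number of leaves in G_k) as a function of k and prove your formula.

Claim: ℓ(G_k) = 4^k.

Base case: ℓ(G_0) = 1, and 4^0 = 1.
Assume ℓ(G_r) = 4^r.
Then ℓ(G_{r+1}) = 4·ℓ(G_r) = 4·4^r = 4^{r+1}.
By induction, ℓ(G_k) = 4^k for all k ≥ 0.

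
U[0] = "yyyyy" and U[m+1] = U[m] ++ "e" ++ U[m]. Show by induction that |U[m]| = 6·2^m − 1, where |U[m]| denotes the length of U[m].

Base case: |U[0]| = 5, and 6·2^0 − 1 = 5.
Assume |U[j]| = 6·2^j − 1.
Then |U[j+1]| = |U[j]| + 1 + |U[j]| = 2|U[j]| + 1 = 2(6·2^j − 1) + 1 = 6·2^{j+1} − 2 + 1 = 6·2^{j+1} − 1.
This completes the inductive step, so |U[m]| = 6·2^m − 1 for all m ≥ 0.

|U[m]| = 6·2^m − 1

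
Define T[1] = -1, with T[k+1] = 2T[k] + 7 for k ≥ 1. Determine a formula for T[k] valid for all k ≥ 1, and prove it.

Claim: T[k] = 3·2^k − 7.

Base case: T[1] = -1, and 3·2^1 − 7 = 6 − 7 = -1.
Assume T[m] = 3·2^m − 7 for some m ≥ 1.
Then T[m+1] = 2T[m] + 7 = 2·(3·2^m − 7) + 7 = 6·2^m − 14 + 7 = 3·2^{m+1} − 7.
Hence T[k] = 3·2^k − 7 for every k ≥ 1, by induction.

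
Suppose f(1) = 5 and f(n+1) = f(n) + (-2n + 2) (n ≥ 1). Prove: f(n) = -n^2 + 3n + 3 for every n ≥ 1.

Base case: f(1) = 5, and -1^2 + 3·1 + 3 = 5.
Assume f(j) = -j^2 + 3j + 3.
Then f(j+1) = f(j) + (-2j + 2) = (-j^2 + 3j + 3) + (-2j + 2) = -j^2 + j + 5,
and -(j+1)^2 + 3·(j+1) + 3 = -j^2 + j + 5.
By induction, f(n) = -n^2 + 3n + 3 for all n ≥ 1.

f(n) = -n^2 + 3n + 3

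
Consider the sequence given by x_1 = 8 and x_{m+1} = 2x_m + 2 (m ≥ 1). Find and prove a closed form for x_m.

Claim: x_m = 5·2^m − 2.

Base case: x_1 = 8, and 5·2^1 − 2 = 10 − 2 = 8.
Assume x_k = 5·2^k − 2 for some k ≥ 1.
Then x_{k+1} = 2x_k + 2 = 2·(5·2^k − 2) + 2 = 10·2^k − 4 + 2 = 5·2^{k+1} − 2.
So the formula holds for k+1, and by induction x_m = 5·2^m − 2 for all m ≥ 1.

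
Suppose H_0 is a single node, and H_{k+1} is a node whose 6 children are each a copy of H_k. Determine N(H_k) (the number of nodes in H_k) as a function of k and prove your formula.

Claim: N(H_k) = (6^{k+1} − 1)/5.

Base case: N(H_0) = 1, and (6^{0+1} − 1)/5 = 1.
Assume N(H_m) = (6^{m+1} − 1)/5.
Then N(H_{m+1}) = 1 + 6N(H_m) = 1 + 6·(6^{m+1} − 1)/5 = 1 + (6^{m+2} − 6)/5 = (5 + 6^{m+2} − 6)/5 = (6^{m+2} − 1)/5.
Hence N(H_k) = (6^{k+1} − 1)/5 for every k ≥ 0, by induction.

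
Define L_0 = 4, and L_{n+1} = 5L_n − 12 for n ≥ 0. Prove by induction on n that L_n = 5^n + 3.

Base case: L_0 = 4, and 5^0 + 3 = 1 + 3 = 4.
Assume L_r = 5^r + 3 for some r ≥ 0.
Then L_{r+1} = 5L_r − 12 = 5·(5^r + 3) − 12 = 5^{r+1} + 15 − 12 = 5^{r+1} + 3.
Hence L_n = 5^n + 3 for every n ≥ 0, by induction.

L_n = 5^n + 3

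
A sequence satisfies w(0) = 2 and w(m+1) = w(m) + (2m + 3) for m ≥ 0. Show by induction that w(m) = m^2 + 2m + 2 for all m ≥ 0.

Base case: w(0) = 2, and 0^2 + 2·0 + 2 = 2.
Assume w(k) = k^2 + 2k + 2.
Then w(k+1) = w(k) + (2k + 3) = (k^2 + 2k + 2) + (2k + 3) = k^2 + 4k + 5,
and (k+1)^2 + 2·(k+1) + 2 = k^2 + 4k + 5.
Hence w(m) = m^2 + 2m + 2 for every m ≥ 0, by induction.

w(m) = m^2 + 2m + 2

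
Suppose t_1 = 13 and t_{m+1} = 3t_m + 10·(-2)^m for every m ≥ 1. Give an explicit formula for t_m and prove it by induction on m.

Claim: t_m = 3·3^m − 2·(-2)^m.

Base case: t_1 = 13, and 3·3^1 − 2·(-2)^1 = 9 + 4 = 13.
Assume t_k = 3·3^k − 2·(-2)^k for some k ≥ 1.
Then t_{k+1} = 3t_k + 10·(-2)^k = 3·(3·3^k − 2·(-2)^k) + 10·(-2)^k = 3·3^{k+1} − 6·(-2)^k + 10·(-2)^k = 3·3^{k+1} + 4·(-2)^k = 3·3^{k+1} − 2·(-2)^{k+1}.
This completes the inductive step, so t_m = 3·3^m − 2·(-2)^m for all m ≥ 1.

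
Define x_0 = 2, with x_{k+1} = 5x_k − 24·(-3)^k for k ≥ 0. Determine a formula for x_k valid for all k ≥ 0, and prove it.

Claim: x_k = -5^k + 3·(-3)^k.

Base case: x_0 = 2, and -5^0 + 3·(-3)^0 = -1 + 3 = 2.
Assume x_j = -5^j + 3·(-3)^j for some j ≥ 0.
Then x_{j+1} = 5x_j − 24·(-3)^j = 5·(-5^j + 3·(-3)^j) − 24·(-3)^j = -5^{j+1} + 15·(-3)^j − 24·(-3)^j = -5^{j+1} − 9·(-3)^j = -5^{j+1} + 3·(-3)^{j+1}.
Hence x_k = -5^k + 3·(-3)^k for every k ≥ 0, by induction.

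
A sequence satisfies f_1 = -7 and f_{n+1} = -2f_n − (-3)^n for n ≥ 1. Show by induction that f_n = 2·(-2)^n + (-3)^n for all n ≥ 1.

Base case: f_1 = -7, and 2·(-2)^1 + (-3)^1 = -4 − 3 = -7.
Assume f_m = 2·(-2)^m + (-3)^m for some m ≥ 1.
Then f_{m+1} = -2f_m − (-3)^m = -2·(2·(-2)^m + (-3)^m) − (-3)^m = 2·(-2)^{m+1} − 2·(-3)^m − (-3)^m = 2·(-2)^{m+1} − 3·(-3)^m = 2·(-2)^{m+1} + (-3)^{m+1}.
By induction, f_n = 2·(-2)^n + (-3)^n for all n ≥ 1.

f_n = 2·(-2)^n + (-3)^n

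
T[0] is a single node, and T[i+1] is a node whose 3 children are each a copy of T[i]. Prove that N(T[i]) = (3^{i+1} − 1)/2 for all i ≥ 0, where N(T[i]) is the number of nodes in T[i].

Base case: N(T[0]) = 1, and (3^{0+1} − 1)/2 = 1.
Assume N(T[k]) = (3^{k+1} − 1)/2.
Then N(T[k+1]) = 1 + 3N(T[k]) = 1 + 3·(3^{k+1} − 1)/2 = 1 + (3^{k+2} − 3)/2 = (2 + 3^{k+2} − 3)/2 = (3^{k+2} − 1)/2.
So the formula holds for k+1, and by induction N(T[i]) = (3^{i+1} − 1)/2 for all i ≥ 0.

N(T[i]) = (3^{i+1} − 1)/2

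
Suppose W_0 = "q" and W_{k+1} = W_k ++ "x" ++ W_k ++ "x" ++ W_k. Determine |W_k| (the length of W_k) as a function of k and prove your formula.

Claim: |W_k| = 2·3^k − 1.

Base case: |W_0| = 1, and 2·3^0 − 1 = 1.
Assume |W_r| = 2·3^r − 1.
Then |W_{r+1}| = 3|W_r| + 2 = 3(2·3^r − 1) + 2 = 2·3^{r+1} − 3 + 2 = 2·3^{r+1} − 1.
This completes the inductive step, so |W_k| = 2·3^k − 1 for all k ≥ 0.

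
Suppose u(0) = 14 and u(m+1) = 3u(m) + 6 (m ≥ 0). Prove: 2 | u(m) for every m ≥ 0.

Base case: u(0) = 14 = 2·7, so 2 | u(0).
Assume 2 | u(k), so u(k) = 2t for some integer t.
Then u(k+1) = 3u(k) + 6 = 3·(2t) + 6 = 2(3t + 3), so 2 | u(k+1).
By induction, 2 | u(m) for all m ≥ 0.

2 | u(m)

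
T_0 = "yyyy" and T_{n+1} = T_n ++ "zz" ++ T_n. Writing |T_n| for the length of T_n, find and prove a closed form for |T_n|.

Claim: |T_n| = 6·2^n − 2.

Base case: |T_0| = 4, and 6·2^0 − 2 = 4.
Assume |T_r| = 6·2^r − 2.
Then |T_{r+1}| = |T_r| + 2 + |T_r| = 2|T_r| + 2 = 2(6·2^r − 2) + 2 = 6·2^{r+1} − 4 + 2 = 6·2^{r+1} − 2.
So the formula holds for r+1, and by induction |T_n| = 6·2^n − 2 for all n ≥ 0.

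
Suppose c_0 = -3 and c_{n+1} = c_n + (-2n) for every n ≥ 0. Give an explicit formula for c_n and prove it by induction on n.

Claim: c_n = -n^2 + n − 3.

Base case: c_0 = -3, and -0^2 + 0 − 3 = -3.
Assume c_k = -k^2 + k − 3.
Then c_{k+1} = c_k + (-2k) = (-k^2 + k − 3) + (-2k) = -k^2 − k − 3,
and -(k+1)^2 + (k+1) − 3 = -k^2 − k − 3.
This completes the inductive step, so c_n = -n^2 + n − 3 for all n ≥ 0.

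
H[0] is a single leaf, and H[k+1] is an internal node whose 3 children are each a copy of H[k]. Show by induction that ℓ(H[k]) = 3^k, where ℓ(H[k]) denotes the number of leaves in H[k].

Base case: ℓ(H[0]) = 1, and 3^0 = 1.
Assume ℓ(H[j]) = 3^j.
Then ℓ(H[j+1]) = 3·ℓ(H[j]) = 3·3^j = 3^{j+1}.
This completes the inductive step, so ℓ(H[k]) = 3^k for all k ≥ 0.

ℓ(H[k]) = 3^k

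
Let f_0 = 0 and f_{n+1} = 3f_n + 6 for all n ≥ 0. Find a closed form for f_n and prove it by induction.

Claim: f_n = 3^{n+1} − 3.

Base case: f_0 = 0, and 3^{0+1} − 3 = 3 − 3 = 0.
Assume f_j = 3^{j+1} − 3 for some j ≥ 0.
Then f_{j+1} = 3f_j + 6 = 3·(3^{j+1} − 3) + 6 = 3^{j+2} − 9 + 6 = 3^{j+2} − 3.
So the formula holds for j+1, and by induction f_n = 3^{n+1} − 3 for all n ≥ 0.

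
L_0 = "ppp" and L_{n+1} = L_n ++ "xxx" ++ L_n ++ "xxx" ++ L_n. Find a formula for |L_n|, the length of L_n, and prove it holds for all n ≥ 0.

Claim: |L_n| = 6·3^n − 3.

Base case: |L_0| = 3, and 6·3^0 − 3 = 3.
Assume |L_r| = 6·3^r − 3.
Then |L_{r+1}| = 3|L_r| + 6 = 3(6·3^r − 3) + 6 = 6·3^{r+1} − 9 + 6 = 6·3^{r+1} − 3.
Hence |L_n| = 6·3^n − 3 for every n ≥ 0, by induction.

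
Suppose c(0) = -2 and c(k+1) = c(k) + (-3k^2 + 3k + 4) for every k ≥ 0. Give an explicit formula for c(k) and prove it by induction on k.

Claim: c(k) = -k^3 + 3k^2 + 2k − 2.

Base case: c(0) = -2, and -0^3 + 3·0^2 + 2·0 − 2 = -2.
Assume c(r) = -r^3 + 3r^2 + 2r − 2.
Then c(r+1) = c(r) + (-3r^2 + 3r + 4) = (-r^3 + 3r^2 + 2r − 2) + (-3r^2 + 3r + 4) = -r^3 + 5r + 2,
and -(r+1)^3 + 3·(r+1)^2 + 2·(r+1) − 2 = -r^3 + 5r + 2.
Hence c(k) = -k^3 + 3k^2 + 2k − 2 for every k ≥ 0, by induction.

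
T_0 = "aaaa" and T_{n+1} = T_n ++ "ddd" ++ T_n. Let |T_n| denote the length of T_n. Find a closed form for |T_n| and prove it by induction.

Claim: |T_n| = 7·2^n − 3.

Base case: |T_0| = 4, and 7·2^0 − 3 = 4.
Assume |T_j| = 7·2^j − 3.
Then |T_{j+1}| = |T_j| + 3 + |T_j| = 2|T_j| + 3 = 2(7·2^j − 3) + 3 = 7·2^{j+1} − 6 + 3 = 7·2^{j+1} − 3.
This completes the inductive step, so |T_n| = 7·2^n − 3 for all n ≥ 0.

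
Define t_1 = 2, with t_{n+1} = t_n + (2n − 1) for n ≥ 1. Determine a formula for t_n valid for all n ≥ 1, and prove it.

Claim: t_n = n^2 − 2n + 3.

Base case: t_1 = 2, and 1^2 − 2·1 + 3 = 2.
Assume t_k = k^2 − 2k + 3.
Then t_{k+1} = t_k + (2k − 1) = (k^2 − 2k + 3) + (2k − 1) = k^2 + 2,
and (k+1)^2 − 2·(k+1) + 3 = k^2 + 2.
Hence t_n = n^2 − 2n + 3 for every n ≥ 1, by induction.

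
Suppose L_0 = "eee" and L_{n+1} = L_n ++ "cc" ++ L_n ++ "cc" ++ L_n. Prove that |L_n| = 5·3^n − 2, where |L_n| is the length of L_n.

Base case: |L_0| = 3, and 5·3^0 − 2 = 3.
Assume |L_m| = 5·3^m − 2.
Then |L_{m+1}| = 3|L_m| + 4 = 3(5·3^m − 2) + 4 = 5·3^{m+1} − 6 + 4 = 5·3^{m+1} − 2.
This completes the inductive step, so |L_n| = 5·3^n − 2 for all n ≥ 0.

|L_n| = 5·3^n − 2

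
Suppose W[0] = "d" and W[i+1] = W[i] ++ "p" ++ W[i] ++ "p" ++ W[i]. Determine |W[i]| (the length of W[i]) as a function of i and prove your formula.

Claim: |W[i]| = 2·3^i − 1.

Base case: |W[0]| = 1, and 2·3^0 − 1 = 1.
Assume |W[r]| = 2·3^r − 1.
Then |W[r+1]| = 3|W[r]| + 2 = 3(2·3^r − 1) + 2 = 2·3^{r+1} − 3 + 2 = 2·3^{r+1} − 1.
By induction, |W[i]| = 2·3^i − 1 for all i ≥ 0.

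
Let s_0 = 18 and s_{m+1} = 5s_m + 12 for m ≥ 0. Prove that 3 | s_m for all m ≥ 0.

Base case: s_0 = 18 = 3·6, so 3 | s_0.
Assume 3 | s_k, so s_k = 3t for some integer t.
Then s_{k+1} = 5s_k + 12 = 5·(3t) + 12 = 3(5t + 4), so 3 | s_{k+1}.
This completes the inductive step, so 3 | s_m for all m ≥ 0.

3 | s_m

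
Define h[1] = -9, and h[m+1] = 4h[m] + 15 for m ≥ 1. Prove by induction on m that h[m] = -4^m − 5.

Base case: h[1] = -9, and -4^1 − 5 = -4 − 5 = -9.
Assume h[k] = -4^k − 5 for some k ≥ 1.
Then h[k+1] = 4h[k] + 15 = 4·(-4^k − 5) + 15 = -4^{k+1} − 20 + 15 = -4^{k+1} − 5.
So the formula holds for k+1, and by induction h[m] = -4^m − 5 for all m ≥ 1.

h[m] = -4^m − 5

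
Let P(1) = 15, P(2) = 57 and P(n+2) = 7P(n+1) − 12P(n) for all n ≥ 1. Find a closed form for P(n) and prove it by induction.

Claim: P(n) = 3·4^n + 3^n.

Base cases: P(1) = 15 and 3·4^1 + 3^1 = 15; P(2) = 57 and 3·4^2 + 3^2 = 57.
Assume P(j) = 3·4^j + 3^j for all 1 ≤ j ≤ m, where m ≥ 2.
Then P(m+1) = 7P(m) − 12P(m−1) = 7·(3·4^m + 3^m) − 12·(3·4^{m−1} + 3^{m−1}) = 3·(7·4 − 12)4^{m−1} + (7·3 − 12)3^{m−1} = 48·4^{m−1} + 9·3^{m−1} = 3·4^{m+1} + 3^{m+1}.
This completes the inductive step, so P(n) = 3·4^n + 3^n for all n ≥ 1.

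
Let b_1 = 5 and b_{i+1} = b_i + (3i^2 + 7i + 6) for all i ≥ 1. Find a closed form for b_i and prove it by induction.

Claim: b_i = i^3 + 2i^2 + 3i − 1.

Base case: b_1 = 5, and 1^3 + 2·1^2 + 3·1 − 1 = 5.
Assume b_k = k^3 + 2k^2 + 3k − 1.
Then b_{k+1} = b_k + (3k^2 + 7k + 6) = (k^3 + 2k^2 + 3k − 1) + (3k^2 + 7k + 6) = k^3 + 5k^2 + 10k + 5,
and (k+1)^3 + 2·(k+1)^2 + 3·(k+1) − 1 = k^3 + 5k^2 + 10k + 5.
This completes the inductive step, so b_i = i^3 + 2i^2 + 3i − 1 for all i ≥ 1.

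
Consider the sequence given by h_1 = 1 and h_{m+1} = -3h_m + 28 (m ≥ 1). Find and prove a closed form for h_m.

Claim: h_m = 2·(-3)^m + 7.

Base case: h_1 = 1, and 2·(-3)^1 + 7 = -6 + 7 = 1.
Assume h_r = 2·(-3)^r + 7 for some r ≥ 1.
Then h_{r+1} = -3h_r + 28 = -3·(2·(-3)^r + 7) + 28 = -6·(-3)^r − 21 + 28 = 2·(-3)^{r+1} + 7.
This completes the inductive step, so h_m = 2·(-3)^m + 7 for all m ≥ 1.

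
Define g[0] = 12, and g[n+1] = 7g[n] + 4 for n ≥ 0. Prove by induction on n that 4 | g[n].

Base case: g[0] = 12 = 4·3, so 4 | g[0].
Assume 4 | g[j], so g[j] = 4t for some integer t.
Then g[j+1] = 7g[j] + 4 = 7·(4t) + 4 = 4(7t + 1), so 4 | g[j+1].
This completes the inductive step, so 4 | g[n] for all n ≥ 0.

4 | g[n]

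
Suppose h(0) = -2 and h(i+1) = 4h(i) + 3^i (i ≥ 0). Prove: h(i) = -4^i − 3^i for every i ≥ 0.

Base case: h(0) = -2, and -4^0 − 3^0 = -1 − 1 = -2.
Assume h(j) = -4^j − 3^j for some j ≥ 0.
Then h(j+1) = 4h(j) + 3^j = 4·(-4^j − 3^j) + 3^j = -4^{j+1} − 4·3^j + 3^j = -4^{j+1} − 3·3^j = -4^{j+1} − 3^{j+1}.
This completes the inductive step, so h(i) = -4^i − 3^i for all i ≥ 0.

h(i) = -4^i − 3^i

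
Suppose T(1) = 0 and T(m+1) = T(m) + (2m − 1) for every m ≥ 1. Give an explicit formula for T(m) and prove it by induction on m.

Claim: T(m) = m^2 − 2m + 1.

Base case: T(1) = 0, and 1^2 − 2·1 + 1 = 0.
Assume T(j) = j^2 − 2j + 1.
Then T(j+1) = T(j) + (2j − 1) = (j^2 − 2j + 1) + (2j − 1) = j^2,
and (j+1)^2 − 2·(j+1) + 1 = j^2.
This completes the inductive step, so T(m) = m^2 − 2m + 1 for all m ≥ 1.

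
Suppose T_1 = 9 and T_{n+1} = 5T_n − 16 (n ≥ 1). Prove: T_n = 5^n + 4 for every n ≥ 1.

Base case: T_1 = 9, and 5^1 + 4 = 5 + 4 = 9.
Assume T_k = 5^k + 4 for some k ≥ 1.
Then T_{k+1} = 5T_k − 16 = 5·(5^k + 4) − 16 = 5^{k+1} + 20 − 16 = 5^{k+1} + 4.
By induction, T_n = 5^n + 4 for all n ≥ 1.

T_n = 5^n + 4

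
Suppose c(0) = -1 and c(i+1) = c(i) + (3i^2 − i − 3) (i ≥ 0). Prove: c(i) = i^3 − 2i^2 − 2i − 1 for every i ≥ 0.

Base case: c(0) = -1, and 0^3 − 2·0^2 − 2·0 − 1 = -1.
Assume c(r) = r^3 − 2r^2 − 2r − 1.
Then c(r+1) = c(r) + (3r^2 − r − 3) = (r^3 − 2r^2 − 2r − 1) + (3r^2 − r − 3) = r^3 + r^2 − 3r − 4,
and (r+1)^3 − 2·(r+1)^2 − 2·(r+1) − 1 = r^3 + r^2 − 3r − 4.
This completes the inductive step, so c(i) = i^3 − 2i^2 − 2i − 1 for all i ≥ 0.

c(i) = i^3 − 2i^2 − 2i − 1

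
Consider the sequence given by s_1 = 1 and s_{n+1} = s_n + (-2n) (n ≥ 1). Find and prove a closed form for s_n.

Claim: s_n = -n^2 + n + 1.

Base case: s_1 = 1, and -1^2 + 1 + 1 = 1.
Assume s_j = -j^2 + j + 1.
Then s_{j+1} = s_j + (-2j) = (-j^2 + j + 1) + (-2j) = -j^2 − j + 1,
and -(j+1)^2 + (j+1) + 1 = -j^2 − j + 1.
Hence s_n = -n^2 + n + 1 for every n ≥ 1, by induction.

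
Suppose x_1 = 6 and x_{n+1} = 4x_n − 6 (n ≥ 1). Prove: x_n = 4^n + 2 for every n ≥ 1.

Base case: x_1 = 6, and 4^1 + 2 = 4 + 2 = 6.
Assume x_r = 4^r + 2 for some r ≥ 1.
Then x_{r+1} = 4x_r − 6 = 4·(4^r + 2) − 6 = 4^{r+1} + 8 − 6 = 4^{r+1} + 2.
So the formula holds for r+1, and by induction x_n = 4^n + 2 for all n ≥ 1.

x_n = 4^n + 2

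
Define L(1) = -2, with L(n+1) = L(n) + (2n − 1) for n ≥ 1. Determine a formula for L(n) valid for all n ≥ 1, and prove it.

Claim: L(n) = n^2 − 2n − 1.

Base case: L(1) = -2, and 1^2 − 2·1 − 1 = -2.
Assume L(m) = m^2 − 2m − 1.
Then L(m+1) = L(m) + (2m − 1) = (m^2 − 2m − 1) + (2m − 1) = m^2 − 2,
and (m+1)^2 − 2·(m+1) − 1 = m^2 − 2.
Hence L(n) = n^2 − 2n − 1 for every n ≥ 1, by induction.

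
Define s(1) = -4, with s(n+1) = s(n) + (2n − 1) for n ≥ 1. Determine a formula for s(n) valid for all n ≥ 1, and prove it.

Claim: s(n) = n^2 − 2n − 3.

Base case: s(1) = -4, and 1^2 − 2·1 − 3 = -4.
Assume s(j) = j^2 − 2j − 3.
Then s(j+1) = s(j) + (2j − 1) = (j^2 − 2j − 3) + (2j − 1) = j^2 − 4,
and (j+1)^2 − 2·(j+1) − 3 = j^2 − 4.
This completes the inductive step, so s(n) = n^2 − 2n − 3 for all n ≥ 1.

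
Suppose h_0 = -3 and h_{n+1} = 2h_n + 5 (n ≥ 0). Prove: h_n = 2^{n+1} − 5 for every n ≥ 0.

Base case: h_0 = -3, and 2^{0+1} − 5 = 2 − 5 = -3.
Assume h_m = 2^{m+1} − 5 for some m ≥ 0.
Then h_{m+1} = 2h_m + 5 = 2·(2^{m+1} − 5) + 5 = 2^{m+2} − 10 + 5 = 2^{m+2} − 5.
This completes the inductive step, so h_n = 2^{n+1} − 5 for all n ≥ 0.

h_n = 2^{n+1} − 5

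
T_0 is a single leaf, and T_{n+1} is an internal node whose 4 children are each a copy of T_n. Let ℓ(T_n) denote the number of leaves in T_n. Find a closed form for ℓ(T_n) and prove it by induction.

Claim: ℓ(T_n) = 4^n.

Base case: ℓ(T_0) = 1, and 4^0 = 1.
Assume ℓ(T_k) = 4^k.
Then ℓ(T_{k+1}) = 4·ℓ(T_k) = 4·4^k = 4^{k+1}.
Hence ℓ(T_n) = 4^n for every n ≥ 0, by induction.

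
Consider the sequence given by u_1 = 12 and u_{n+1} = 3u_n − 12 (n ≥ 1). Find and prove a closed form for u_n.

Claim: u_n = 2·3^n + 6.

Base case: u_1 = 12, and 2·3^1 + 6 = 6 + 6 = 12.
Assume u_j = 2·3^j + 6 for some j ≥ 1.
Then u_{j+1} = 3u_j − 12 = 3·(2·3^j + 6) − 12 = 6·3^j + 18 − 12 = 2·3^{j+1} + 6.
So the formula holds for j+1, and by induction u_n = 2·3^n + 6 for all n ≥ 1.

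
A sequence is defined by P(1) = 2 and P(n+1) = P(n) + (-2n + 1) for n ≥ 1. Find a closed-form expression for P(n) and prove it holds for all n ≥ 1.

Claim: P(n) = -n^2 + 2n + 1.

Base case: P(1) = 2, and -1^2 + 2·1 + 1 = 2.
Assume P(j) = -j^2 + 2j + 1.
Then P(j+1) = P(j) + (-2j + 1) = (-j^2 + 2j + 1) + (-2j + 1) = -j^2 + 2,
and -(j+1)^2 + 2·(j+1) + 1 = -j^2 + 2.
By induction, P(n) = -n^2 + 2n + 1 for all n ≥ 1.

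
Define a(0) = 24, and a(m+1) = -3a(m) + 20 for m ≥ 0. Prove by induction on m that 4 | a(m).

Base case: a(0) = 24 = 4·6, so 4 | a(0).
Assume 4 | a(j), so a(j) = 4t for some integer t.
Then a(j+1) = -3a(j) + 20 = -3·(4t) + 20 = 4(-3t + 5), so 4 | a(j+1).
So the property holds for j+1, and by induction 4 | a(m) for all m ≥ 0.

4 | a(m)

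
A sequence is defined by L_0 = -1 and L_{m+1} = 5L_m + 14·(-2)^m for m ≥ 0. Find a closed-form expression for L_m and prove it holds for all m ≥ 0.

Claim: L_m = 5^m − 2·(-2)^m.

Base case: L_0 = -1, and 5^0 − 2·(-2)^0 = 1 − 2 = -1.
Assume L_k = 5^k − 2·(-2)^k for some k ≥ 0.
Then L_{k+1} = 5L_k + 14·(-2)^k = 5·(5^k − 2·(-2)^k) + 14·(-2)^k = 5^{k+1} − 10·(-2)^k + 14·(-2)^k = 5^{k+1} + 4·(-2)^k = 5^{k+1} − 2·(-2)^{k+1}.
This completes the inductive step, so L_m = 5^m − 2·(-2)^m for all m ≥ 0.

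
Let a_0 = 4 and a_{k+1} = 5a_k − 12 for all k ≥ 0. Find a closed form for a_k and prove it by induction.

Claim: a_k = 5^k + 3.

Base case: a_0 = 4, and 5^0 + 3 = 1 + 3 = 4.
Assume a_r = 5^r + 3 for some r ≥ 0.
Then a_{r+1} = 5a_r − 12 = 5·(5^r + 3) − 12 = 5^{r+1} + 15 − 12 = 5^{r+1} + 3.
So the formula holds for r+1, and by induction a_k = 5^k + 3 for all k ≥ 0.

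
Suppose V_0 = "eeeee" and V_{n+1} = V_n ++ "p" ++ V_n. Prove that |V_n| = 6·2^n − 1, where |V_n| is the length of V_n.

Base case: |V_0| = 5, and 6·2^0 − 1 = 5.
Assume |V_k| = 6·2^k − 1.
Then |V_{k+1}| = |V_k| + 1 + |V_k| = 2|V_k| + 1 = 2(6·2^k − 1) + 1 = 6·2^{k+1} − 2 + 1 = 6·2^{k+1} − 1.
This completes the inductive step, so |V_n| = 6·2^n − 1 for all n ≥ 0.

|V_n| = 6·2^n − 1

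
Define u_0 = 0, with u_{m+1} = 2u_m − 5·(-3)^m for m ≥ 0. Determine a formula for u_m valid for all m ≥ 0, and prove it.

Claim: u_m = -2^m + (-3)^m.

Base case: u_0 = 0, and -2^0 + (-3)^0 = -1 + 1 = 0.
Assume u_k = -2^k + (-3)^k for some k ≥ 0.
Then u_{k+1} = 2u_k − 5·(-3)^k = 2·(-2^k + (-3)^k) − 5·(-3)^k = -2^{k+1} + 2·(-3)^k − 5·(-3)^k = -2^{k+1} − 3·(-3)^k = -2^{k+1} + (-3)^{k+1}.
Hence u_m = -2^m + (-3)^m for every m ≥ 0, by induction.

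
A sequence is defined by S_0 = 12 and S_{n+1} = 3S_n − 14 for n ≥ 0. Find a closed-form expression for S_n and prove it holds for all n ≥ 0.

Claim: S_n = 5·3^n + 7.

Base case: S_0 = 12, and 5·3^0 + 7 = 5 + 7 = 12.
Assume S_m = 5·3^m + 7 for some m ≥ 0.
Then S_{m+1} = 3S_m − 14 = 3·(5·3^m + 7) − 14 = 15·3^m + 21 − 14 = 5·3^{m+1} + 7.
By induction, S_n = 5·3^n + 7 for all n ≥ 0.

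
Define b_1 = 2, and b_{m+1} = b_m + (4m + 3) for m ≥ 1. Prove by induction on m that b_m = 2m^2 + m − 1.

Base case: b_1 = 2, and 2·1^2 + 1 − 1 = 2.
Assume b_r = 2r^2 + r − 1.
Then b_{r+1} = b_r + (4r + 3) = (2r^2 + r − 1) + (4r + 3) = 2r^2 + 5r + 2,
and 2·(r+1)^2 + (r+1) − 1 = 2r^2 + 5r + 2.
By induction, b_m = 2m^2 + m − 1 for all m ≥ 1.

b_m = 2m^2 + m − 1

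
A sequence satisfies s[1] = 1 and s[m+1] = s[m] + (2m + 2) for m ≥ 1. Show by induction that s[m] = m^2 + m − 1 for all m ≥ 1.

Base case: s[1] = 1, and 1^2 + 1 − 1 = 1.
Assume s[j] = j^2 + j − 1.
Then s[j+1] = s[j] + (2j + 2) = (j^2 + j − 1) + (2j + 2) = j^2 + 3j + 1,
and (j+1)^2 + (j+1) − 1 = j^2 + 3j + 1.
By induction, s[m] = m^2 + m − 1 for all m ≥ 1.

s[m] = m^2 + m − 1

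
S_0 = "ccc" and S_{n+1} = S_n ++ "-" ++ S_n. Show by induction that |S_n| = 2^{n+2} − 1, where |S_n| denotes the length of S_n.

Base case: |S_0| = 3, and 2^{0+2} − 1 = 3.
Assume |S_m| = 2^{m+2} − 1.
Then |S_{m+1}| = |S_m| + 1 + |S_m| = 2|S_m| + 1 = 2(2^{m+2} − 1) + 1 = 2^{m+3} − 2 + 1 = 2^{m+3} − 1.
So the formula holds for m+1, and by induction |S_n| = 2^{n+2} − 1 for all n ≥ 0.

|S_n| = 2^{n+2} − 1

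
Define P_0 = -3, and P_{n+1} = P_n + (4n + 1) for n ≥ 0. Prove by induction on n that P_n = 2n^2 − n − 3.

Base case: P_0 = -3, and 2·0^2 − 0 − 3 = -3.
Assume P_r = 2r^2 − r − 3.
Then P_{r+1} = P_r + (4r + 1) = (2r^2 − r − 3) + (4r + 1) = 2r^2 + 3r − 2,
and 2·(r+1)^2 − (r+1) − 3 = 2r^2 + 3r − 2.
By induction, P_n = 2n^2 − n − 3 for all n ≥ 0.

P_n = 2n^2 − n − 3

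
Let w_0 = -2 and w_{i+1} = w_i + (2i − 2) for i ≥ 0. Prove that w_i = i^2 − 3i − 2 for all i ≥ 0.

Base case: w_0 = -2, and 0^2 − 3·0 − 2 = -2.
Assume w_k = k^2 − 3k − 2.
Then w_{k+1} = w_k + (2k − 2) = (k^2 − 3k − 2) + (2k − 2) = k^2 − k − 4,
and (k+1)^2 − 3·(k+1) − 2 = k^2 − k − 4.
This completes the inductive step, so w_i = i^2 − 3i − 2 for all i ≥ 0.

w_i = i^2 − 3i − 2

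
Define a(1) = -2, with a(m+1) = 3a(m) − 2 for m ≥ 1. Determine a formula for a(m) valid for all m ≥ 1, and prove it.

Claim: a(m) = -3^m + 1.

Base case: a(1) = -2, and -3^1 + 1 = -3 + 1 = -2.
Assume a(j) = -3^j + 1 for some j ≥ 1.
Then a(j+1) = 3a(j) − 2 = 3·(-3^j + 1) − 2 = -3^{j+1} + 3 − 2 = -3^{j+1} + 1.
So the formula holds for j+1, and by induction a(m) = -3^m + 1 for all m ≥ 1.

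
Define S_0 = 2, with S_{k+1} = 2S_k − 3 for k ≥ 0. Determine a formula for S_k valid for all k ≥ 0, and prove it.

Claim: S_k = -2^k + 3.

Base case: S_0 = 2, and -2^0 + 3 = -1 + 3 = 2.
Assume S_j = -2^j + 3 for some j ≥ 0.
Then S_{j+1} = 2S_j − 3 = 2·(-2^j + 3) − 3 = -2^{j+1} + 6 − 3 = -2^{j+1} + 3.
By induction, S_k = -2^k + 3 for all k ≥ 0.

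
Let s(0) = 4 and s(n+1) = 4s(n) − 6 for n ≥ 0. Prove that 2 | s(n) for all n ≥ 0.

Base case: s(0) = 4 = 2·2, so 2 | s(0).
Assume 2 | s(r), so s(r) = 2t for some integer t.
Then s(r+1) = 4s(r) − 6 = 4·(2t) − 6 = 2(4t − 3), so 2 | s(r+1).
So the property holds for r+1, and by induction 2 | s(n) for all n ≥ 0.

2 | s(n)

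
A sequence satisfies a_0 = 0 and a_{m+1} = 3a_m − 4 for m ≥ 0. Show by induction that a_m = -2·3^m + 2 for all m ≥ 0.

Base case: a_0 = 0, and -2·3^0 + 2 = -2 + 2 = 0.
Assume a_j = -2·3^j + 2 for some j ≥ 0.
Then a_{j+1} = 3a_j − 4 = 3·(-2·3^j + 2) − 4 = -6·3^j + 6 − 4 = -2·3^{j+1} + 2.
By induction, a_m = -2·3^m + 2 for all m ≥ 0.

a_m = -2·3^m + 2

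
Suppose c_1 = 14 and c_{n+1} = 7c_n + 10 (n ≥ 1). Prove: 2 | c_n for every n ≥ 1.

Base case: c_1 = 14 = 2·7, so 2 | c_1.
Assume 2 | c_m, so c_m = 2t for some integer t.
Then c_{m+1} = 7c_m + 10 = 7·(2t) + 10 = 2(7t + 5), so 2 | c_{m+1}.
By induction, 2 | c_n for all n ≥ 1.

2 | c_n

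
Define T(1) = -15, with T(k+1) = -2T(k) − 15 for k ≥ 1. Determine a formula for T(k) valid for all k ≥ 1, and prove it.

Claim: T(k) = 5·(-2)^k − 5.

Base case: T(1) = -15, and 5·(-2)^1 − 5 = -10 − 5 = -15.
Assume T(m) = 5·(-2)^m − 5 for some m ≥ 1.
Then T(m+1) = -2T(m) − 15 = -2·(5·(-2)^m − 5) − 15 = -10·(-2)^m + 10 − 15 = 5·(-2)^{m+1} − 5.
By induction, T(k) = 5·(-2)^k − 5 for all k ≥ 1.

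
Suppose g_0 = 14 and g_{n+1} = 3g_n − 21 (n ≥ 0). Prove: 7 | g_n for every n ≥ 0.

Base case: g_0 = 14 = 7·2, so 7 | g_0.
Assume 7 | g_r, so g_r = 7t for some integer t.
Then g_{r+1} = 3g_r − 21 = 3·(7t) − 21 = 7(3t − 3), so 7 | g_{r+1}.
This completes the inductive step, so 7 | g_n for all n ≥ 0.

7 | g_n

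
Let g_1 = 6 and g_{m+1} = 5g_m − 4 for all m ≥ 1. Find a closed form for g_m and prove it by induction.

Claim: g_m = 5^m + 1.

Base case: g_1 = 6, and 5^1 + 1 = 5 + 1 = 6.
Assume g_j = 5^j + 1 for some j ≥ 1.
Then g_{j+1} = 5g_j − 4 = 5·(5^j + 1) − 4 = 5^{j+1} + 5 − 4 = 5^{j+1} + 1.
Hence g_m = 5^m + 1 for every m ≥ 1, by induction.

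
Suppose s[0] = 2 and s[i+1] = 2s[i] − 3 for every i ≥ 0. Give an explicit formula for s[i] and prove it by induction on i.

Claim: s[i] = -2^i + 3.

Base case: s[0] = 2, and -2^0 + 3 = -1 + 3 = 2.
Assume s[m] = -2^m + 3 for some m ≥ 0.
Then s[m+1] = 2s[m] − 3 = 2·(-2^m + 3) − 3 = -2^{m+1} + 6 − 3 = -2^{m+1} + 3.
This completes the inductive step, so s[i] = -2^i + 3 for all i ≥ 0.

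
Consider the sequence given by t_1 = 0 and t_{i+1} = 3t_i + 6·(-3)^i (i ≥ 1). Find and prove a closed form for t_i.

Claim: t_i = -3^i − (-3)^i.

Base case: t_1 = 0, and -3^1 − (-3)^1 = -3 + 3 = 0.
Assume t_j = -3^j − (-3)^j for some j ≥ 1.
Then t_{j+1} = 3t_j + 6·(-3)^j = 3·(-3^j − (-3)^j) + 6·(-3)^j = -3^{j+1} − 3·(-3)^j + 6·(-3)^j = -3^{j+1} + 3·(-3)^j = -3^{j+1} − (-3)^{j+1}.
This completes the inductive step, so t_i = -3^i − (-3)^i for all i ≥ 1.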